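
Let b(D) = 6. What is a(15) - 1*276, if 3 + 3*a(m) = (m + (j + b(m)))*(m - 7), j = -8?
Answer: -727/3 ≈ -242.33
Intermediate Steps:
a(m) = -1 + (-7 + m)*(-2 + m)/3 (a(m) = -1 + ((m + (-8 + 6))*(m - 7))/3 = -1 + ((m - 2)*(-7 + m))/3 = -1 + ((-2 + m)*(-7 + m))/3 = -1 + ((-7 + m)*(-2 + m))/3 = -1 + (-7 + m)*(-2 + m)/3)
a(15) - 1*276 = (11/3 - 3*15 + (⅓)*15²) - 1*276 = (11/3 - 45 + (⅓)*225) - 276 = (11/3 - 45 + 75) - 276 = 101/3 - 276 = -727/3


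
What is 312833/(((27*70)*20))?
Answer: 312833/37800 ≈ 8.2760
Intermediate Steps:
312833/(((27*70)*20)) = 312833/((1890*20)) = 312833/37800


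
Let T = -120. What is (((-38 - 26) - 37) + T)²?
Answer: 48841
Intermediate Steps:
(((-38 - 26) - 37) + T)² = (((-38 - 26) - 37) - 120)² = ((-64 - 37) - 120)² = (-101 - 120)² = (-221)² = 48841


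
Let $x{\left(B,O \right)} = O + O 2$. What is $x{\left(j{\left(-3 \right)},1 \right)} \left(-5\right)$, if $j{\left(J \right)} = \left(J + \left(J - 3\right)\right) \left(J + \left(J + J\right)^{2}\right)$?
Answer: $-15$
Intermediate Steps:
$j{\left(J \right)} = \left(-3 + 2 J\right) \left(J + 4 J^{2}\right)$ ($j{\left(J \right)} = \left(J + \left(J - 3\right)\right) \left(J + \left(2 J\right)^{2}\right) = \left(J + \left(-3 + J\right)\right) \left(J + 4 J^{2}\right) = \left(-3 + 2 J\right) \left(J + 4 J^{2}\right)$)
$x{\left(B,O \right)} = 3 O$ ($x{\left(B,O \right)} = O + 2 O = 3 O$)
$x{\left(j{\left(-3 \right)},1 \right)} \left(-5\right) = 3 \cdot 1 \left(-5\right) = 3 \left(-5\right) = -15$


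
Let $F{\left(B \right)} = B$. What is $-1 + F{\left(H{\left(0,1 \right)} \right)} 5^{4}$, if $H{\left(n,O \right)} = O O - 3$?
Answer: $-1251$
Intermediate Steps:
$H{\left(n,O \right)} = -3 + O^{2}$ ($H{\left(n,O \right)} = O^{2} - 3 = -3 + O^{2}$)
$-1 + F{\left(H{\left(0,1 \right)} \right)} 5^{4} = -1 + \left(-3 + 1^{2}\right) 5^{4} = -1 + \left(-3 + 1\right) 625 = -1 - 1250 = -1251$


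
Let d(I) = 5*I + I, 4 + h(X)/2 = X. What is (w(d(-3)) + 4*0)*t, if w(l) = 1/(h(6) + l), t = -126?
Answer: 9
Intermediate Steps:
h(X) = -8 + 2*X
d(I) = 6*I
w(l) = 1/(4 + l) (w(l) = 1/((-8 + 2*6) + l) = 1/((-8 + 12) + l) = 1/(4 + l))
(w(d(-3)) + 4*0)*t = (1/(4 + 6*(-3)) + 4*0)*(-126) = (1/(4 - 18) + 0)*(-126) = (1/(-14) + 0)*(-126) = (-1/14 + 0)*(-126) = -1/14*(-126) = 9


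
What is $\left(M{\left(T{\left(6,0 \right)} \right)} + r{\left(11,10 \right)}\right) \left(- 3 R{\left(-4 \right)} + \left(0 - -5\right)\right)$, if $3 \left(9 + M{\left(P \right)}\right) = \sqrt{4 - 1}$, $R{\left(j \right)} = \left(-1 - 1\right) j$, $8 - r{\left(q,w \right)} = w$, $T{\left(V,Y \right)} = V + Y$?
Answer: $209 - \frac{19 \sqrt{3}}{3} \approx 198.03$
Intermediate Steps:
$r{\left(q,w \right)} = 8 - w$
$R{\left(j \right)} = - 2 j$
$M{\left(P \right)} = -9 + \frac{\sqrt{3}}{3}$ ($M{\left(P \right)} = -9 + \frac{\sqrt{4 - 1}}{3} = -9 + \frac{\sqrt{3}}{3}$)
$\left(M{\left(T{\left(6,0 \right)} \right)} + r{\left(11,10 \right)}\right) \left(- 3 R{\left(-4 \right)} + \left(0 - -5\right)\right) = \left(\left(-9 + \frac{\sqrt{3}}{3}\right) + \left(8 - 10\right)\right) \left(- 3 \left(\left(-2\right) \left(-4\right)\right) + \left(0 - -5\right)\right) = \left(\left(-9 + \frac{\sqrt{3}}{3}\right) + \left(8 - 10\right)\right) \left(\left(-3\right) 8 + \left(0 + 5\right)\right) = \left(\left(-9 + \frac{\sqrt{3}}{3}\right) - 2\right) \left(-24 + 5\right) = \left(-11 + \frac{\sqrt{3}}{3}\right) \left(-19\right) = 209 - \frac{19 \sqrt{3}}{3}$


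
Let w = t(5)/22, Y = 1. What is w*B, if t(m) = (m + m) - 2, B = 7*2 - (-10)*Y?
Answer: 96/11 ≈ 8.7273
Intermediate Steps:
B = 24 (B = 7*2 - (-10) = 14 - 1*(-10) = 14 + 10 = 24)
t(m) = -2 + 2*m (t(m) = 2*m - 2 = -2 + 2*m)
w = 4/11 (w = (-2 + 2*5)/22 = (-2 + 10)*(1/22) = 8*(1/22) = 4/11 ≈ 0.36364)
w*B = (4/11)*24 = 96/11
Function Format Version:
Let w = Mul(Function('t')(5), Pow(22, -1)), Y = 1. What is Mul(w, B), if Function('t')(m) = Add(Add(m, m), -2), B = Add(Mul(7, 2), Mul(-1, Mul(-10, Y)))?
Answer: Rational(96, 11) ≈ 8.7273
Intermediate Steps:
B = 24 (B = Add(Mul(7, 2), Mul(-1, Mul(-10, 1))) = Add(14, Mul(-1, -10)) = Add(14, 10) = 24)
Function('t')(m) = Add(-2, Mul(2, m)) (Function('t')(m) = Add(Mul(2, m), -2) = Add(-2, Mul(2, m)))
w = Rational(4, 11) (w = Mul(Add(-2, Mul(2, 5)), Pow(22, -1)) = Mul(Add(-2, 10), Rational(1, 22)) = Mul(8, Rational(1, 22)) = Rational(4, 11) ≈ 0.36364)
Mul(w, B) = Mul(Rational(4, 11), 24) = Rational(96, 11)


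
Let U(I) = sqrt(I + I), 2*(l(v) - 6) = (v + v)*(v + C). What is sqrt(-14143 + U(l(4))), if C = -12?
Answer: sqrt(-14143 + 2*I*sqrt(13)) ≈ 0.0303 + 118.92*I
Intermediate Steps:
l(v) = 6 + v*(-12 + v) (l(v) = 6 + ((v + v)*(v - 12))/2 = 6 + ((2*v)*(-12 + v))/2 = 6 + (2*v*(-12 + v))/2 = 6 + v*(-12 + v))
U(I) = sqrt(2)*sqrt(I) (U(I) = sqrt(2*I) = sqrt(2)*sqrt(I))
sqrt(-14143 + U(l(4))) = sqrt(-14143 + sqrt(2)*sqrt(6 + 4**2 - 12*4)) = sqrt(-14143 + sqrt(2)*sqrt(6 + 16 - 48)) = sqrt(-14143 + sqrt(2)*sqrt(-26)) = sqrt(-14143 + sqrt(2)*(I*sqrt(26))) = sqrt(-14143 + 2*I*sqrt(13))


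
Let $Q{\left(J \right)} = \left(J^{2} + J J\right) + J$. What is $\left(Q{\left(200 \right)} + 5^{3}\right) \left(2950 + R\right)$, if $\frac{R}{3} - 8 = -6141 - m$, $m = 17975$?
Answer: $-5572466550$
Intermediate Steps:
$R = -72324$ ($R = 24 + 3 \left(-6141 - 17975\right) = 24 + 3 \left(-24116\right) = 24 - 72348 = -72324$)
$Q{\left(J \right)} = J + 2 J^{2}$ ($Q{\left(J \right)} = \left(J^{2} + J^{2}\right) + J = 2 J^{2} + J = J + 2 J^{2}$)
$\left(Q{\left(200 \right)} + 5^{3}\right) \left(2950 + R\right) = \left(200 \left(1 + 2 \cdot 200\right) + 5^{3}\right) \left(2950 - 72324\right) = \left(200 \left(1 + 400\right) + 125\right) \left(-69374\right) = \left(200 \cdot 401 + 125\right) \left(-69374\right) = \left(80200 + 125\right) \left(-69374\right) = 80325 \left(-69374\right) = -5572466550$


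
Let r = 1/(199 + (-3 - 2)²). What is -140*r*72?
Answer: -45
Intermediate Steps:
r = 1/224 (r = 1/(199 + (-5)²) = 1/(199 + 25) = 1/224 ≈ 0.0044643)
-140*r*72 = -140*1/224*72 = -5/8*72 = -45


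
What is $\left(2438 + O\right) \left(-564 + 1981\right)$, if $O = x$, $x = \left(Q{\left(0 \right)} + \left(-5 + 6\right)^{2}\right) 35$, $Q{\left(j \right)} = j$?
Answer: $3504241$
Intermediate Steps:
$x = 35$ ($x = \left(0 + \left(-5 + 6\right)^{2}\right) 35 = \left(0 + 1^{2}\right) 35 = \left(0 + 1\right) 35 = 1 \cdot 35 = 35$)
$O = 35$
$\left(2438 + O\right) \left(-564 + 1981\right) = \left(2438 + 35\right) \left(-564 + 1981\right) = 2473 \cdot 1417 = 3504241$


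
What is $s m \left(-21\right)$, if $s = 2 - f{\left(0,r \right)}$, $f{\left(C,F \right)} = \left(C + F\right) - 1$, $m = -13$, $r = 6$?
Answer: $-819$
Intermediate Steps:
$f{\left(C,F \right)} = -1 + C + F$
$s = -3$ ($s = 2 - \left(-1 + 0 + 6\right) = 2 - 5 = -3$)
$s m \left(-21\right) = \left(-3\right) \left(-13\right) \left(-21\right) = 39 \left(-21\right) = -819$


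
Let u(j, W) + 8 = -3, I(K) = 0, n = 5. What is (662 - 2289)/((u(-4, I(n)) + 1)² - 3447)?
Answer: 1627/3347 ≈ 0.48611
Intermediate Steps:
u(j, W) = -11 (u(j, W) = -8 - 3 = -11)
(662 - 2289)/((u(-4, I(n)) + 1)² - 3447) = (662 - 2289)/((-11 + 1)² - 3447) = -1627/((-10)² - 3447) = -1627/(100 - 3447) = -1627/(-3347) = -1627*(-1/3347) = 1627/3347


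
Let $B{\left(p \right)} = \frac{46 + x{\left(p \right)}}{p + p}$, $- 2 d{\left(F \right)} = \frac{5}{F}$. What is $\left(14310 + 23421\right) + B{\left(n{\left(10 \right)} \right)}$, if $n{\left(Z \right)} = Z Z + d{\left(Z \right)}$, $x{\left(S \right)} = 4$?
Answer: $\frac{15054769}{399} \approx 37731.0$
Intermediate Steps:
$d{\left(F \right)} = - \frac{5}{2 F}$ ($d{\left(F \right)} = - \frac{5 \frac{1}{F}}{2} = - \frac{5}{2 F}$)
$n{\left(Z \right)} = Z^{2} - \frac{5}{2 Z}$ ($n{\left(Z \right)} = Z Z - \frac{5}{2 Z} = Z^{2} - \frac{5}{2 Z}$)
$B{\left(p \right)} = \frac{25}{p}$ ($B{\left(p \right)} = \frac{46 + 4}{p + p} = \frac{50}{2 p} = 50 \frac{1}{2 p} = \frac{25}{p}$)
$\left(14310 + 23421\right) + B{\left(n{\left(10 \right)} \right)} = \left(14310 + 23421\right) + \frac{25}{\frac{1}{10} \left(- \frac{5}{2} + 10^{3}\right)} = 37731 + \frac{25}{\frac{1}{10} \left(- \frac{5}{2} + 1000\right)} = 37731 + \frac{25}{\frac{1}{10} \cdot \frac{1995}{2}} = 37731 + \frac{25}{\frac{399}{4}} = 37731 + 25 \cdot \frac{4}{399} = 37731 + \frac{100}{399} = \frac{15054769}{399}$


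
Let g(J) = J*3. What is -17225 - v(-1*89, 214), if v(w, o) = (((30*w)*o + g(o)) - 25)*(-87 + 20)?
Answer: -38258346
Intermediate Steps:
g(J) = 3*J
v(w, o) = 1675 - 201*o - 2010*o*w (v(w, o) = (((30*w)*o + 3*o) - 25)*(-87 + 20) = ((30*o*w + 3*o) - 25)*(-67) = ((3*o + 30*o*w) - 25)*(-67) = (-25 + 3*o + 30*o*w)*(-67) = 1675 - 201*o - 2010*o*w)
-17225 - v(-1*89, 214) = -17225 - (1675 - 201*214 - 2010*214*(-1*89)) = -17225 - (1675 - 43014 - 2010*214*(-89)) = -17225 - (1675 - 43014 + 38282460) = -17225 - 1*38241121 = -17225 - 38241121 = -38258346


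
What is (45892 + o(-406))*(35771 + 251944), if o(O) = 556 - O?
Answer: 13480598610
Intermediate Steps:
(45892 + o(-406))*(35771 + 251944) = (45892 + (556 - 1*(-406)))*(35771 + 251944) = (45892 + (556 + 406))*287715 = (45892 + 962)*287715 = 46854*287715 = 13480598610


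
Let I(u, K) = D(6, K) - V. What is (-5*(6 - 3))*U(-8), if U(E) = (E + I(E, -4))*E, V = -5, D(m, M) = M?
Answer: -840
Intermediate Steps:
I(u, K) = 5 + K (I(u, K) = K - 1*(-5) = K + 5 = 5 + K)
U(E) = E*(1 + E) (U(E) = (E + (5 - 4))*E = (E + 1)*E = (1 + E)*E = E*(1 + E))
(-5*(6 - 3))*U(-8) = (-5*(6 - 3))*(-8*(1 - 8)) = (-5*3)*(-8*(-7)) = -15*56 = -840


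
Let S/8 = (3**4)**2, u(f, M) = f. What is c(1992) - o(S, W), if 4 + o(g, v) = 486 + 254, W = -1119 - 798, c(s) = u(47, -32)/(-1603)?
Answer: -1179855/1603 ≈ -736.03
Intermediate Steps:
S = 52488 (S = 8*(3**4)**2 = 8*81**2 = 8*6561 = 52488)
c(s) = -47/1603 (c(s) = 47/(-1603) = 47*(-1/1603) = -47/1603)
W = -1917
o(g, v) = 736 (o(g, v) = -4 + (486 + 254) = -4 + 740 = 736)
c(1992) - o(S, W) = -47/1603 - 1*736 = -47/1603 - 736 = -1179855/1603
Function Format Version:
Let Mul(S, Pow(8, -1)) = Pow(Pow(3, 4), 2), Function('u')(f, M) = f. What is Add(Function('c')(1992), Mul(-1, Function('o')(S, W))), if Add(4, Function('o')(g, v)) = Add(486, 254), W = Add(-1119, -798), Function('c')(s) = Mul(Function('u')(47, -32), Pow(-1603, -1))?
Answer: Rational(-1179855, 1603) ≈ -736.03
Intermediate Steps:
S = 52488 (S = Mul(8, Pow(Pow(3, 4), 2)) = Mul(8, Pow(81, 2)) = Mul(8, 6561) = 52488)
Function('c')(s) = Rational(-47, 1603) (Function('c')(s) = Mul(47, Pow(-1603, -1)) = Mul(47, Rational(-1, 1603)) = Rational(-47, 1603))
W = -1917
Function('o')(g, v) = 736 (Function('o')(g, v) = Add(-4, Add(486, 254)) = Add(-4, 740) = 736)
Add(Function('c')(1992), Mul(-1, Function('o')(S, W))) = Add(Rational(-47, 1603), Mul(-1, 736)) = Add(Rational(-47, 1603), -736) = Rational(-1179855, 1603)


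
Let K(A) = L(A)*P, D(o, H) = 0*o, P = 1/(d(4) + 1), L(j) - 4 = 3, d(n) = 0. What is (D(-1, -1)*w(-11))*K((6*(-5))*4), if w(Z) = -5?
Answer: 0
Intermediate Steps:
L(j) = 7 (L(j) = 4 + 3 = 7)
P = 1 (P = 1/(0 + 1) = 1/1 = 1)
D(o, H) = 0
K(A) = 7 (K(A) = 7*1 = 7)
(D(-1, -1)*w(-11))*K((6*(-5))*4) = (0*(-5))*7 = 0*7 = 0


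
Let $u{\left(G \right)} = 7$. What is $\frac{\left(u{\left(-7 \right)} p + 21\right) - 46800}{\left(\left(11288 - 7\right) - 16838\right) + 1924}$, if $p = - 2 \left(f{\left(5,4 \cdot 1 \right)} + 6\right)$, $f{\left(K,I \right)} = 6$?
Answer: $\frac{15649}{1211} \approx 12.922$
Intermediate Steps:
$p = -24$ ($p = - 2 \left(6 + 6\right) = \left(-2\right) 12 = -24$)
$\frac{\left(u{\left(-7 \right)} p + 21\right) - 46800}{\left(\left(11288 - 7\right) - 16838\right) + 1924} = \frac{\left(7 \left(-24\right) + 21\right) - 46800}{\left(\left(11288 - 7\right) - 16838\right) + 1924} = \frac{\left(-168 + 21\right) - 46800}{\left(11281 - 16838\right) + 1924} = \frac{-147 - 46800}{-5557 + 1924} = - \frac{46947}{-3633} = \left(-46947\right) \left(- \frac{1}{3633}\right) = \frac{15649}{1211}$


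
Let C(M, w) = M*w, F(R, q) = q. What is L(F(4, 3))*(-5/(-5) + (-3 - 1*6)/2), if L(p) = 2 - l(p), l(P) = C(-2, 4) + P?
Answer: -49/2 ≈ -24.500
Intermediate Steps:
l(P) = -8 + P (l(P) = -2*4 + P = -8 + P)
L(p) = 10 - p (L(p) = 2 - (-8 + p) = 2 + (8 - p) = 10 - p)
L(F(4, 3))*(-5/(-5) + (-3 - 1*6)/2) = (10 - 1*3)*(-5/(-5) + (-3 - 1*6)/2) = (10 - 3)*(-5*(-1/5) + (-3 - 6)*(1/2)) = 7*(1 - 9*1/2) = 7*(1 - 9/2) = 7*(-7/2) = -49/2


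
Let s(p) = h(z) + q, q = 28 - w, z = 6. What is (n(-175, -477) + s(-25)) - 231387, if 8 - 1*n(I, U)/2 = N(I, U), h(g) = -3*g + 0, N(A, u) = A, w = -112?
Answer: -230899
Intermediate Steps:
q = 140 (q = 28 - 1*(-112) = 28 + 112 = 140)
h(g) = -3*g
s(p) = 122 (s(p) = -3*6 + 140 = -18 + 140 = 122)
n(I, U) = 16 - 2*I
(n(-175, -477) + s(-25)) - 231387 = ((16 - 2*(-175)) + 122) - 231387 = ((16 + 350) + 122) - 231387 = (366 + 122) - 231387 = 488 - 231387 = -230899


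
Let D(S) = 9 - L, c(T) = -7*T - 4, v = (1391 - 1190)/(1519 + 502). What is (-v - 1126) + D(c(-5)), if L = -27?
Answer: -2203091/2021 ≈ -1090.1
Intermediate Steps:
v = 201/2021 ≈ 0.099456
c(T) = -4 - 7*T
D(S) = 36 (D(S) = 9 - 1*(-27) = 9 + 27 = 36)
(-v - 1126) + D(c(-5)) = (-1*201/2021 - 1126) + 36 = (-201/2021 - 1126) + 36 = -2275847/2021 + 36 = -2203091/2021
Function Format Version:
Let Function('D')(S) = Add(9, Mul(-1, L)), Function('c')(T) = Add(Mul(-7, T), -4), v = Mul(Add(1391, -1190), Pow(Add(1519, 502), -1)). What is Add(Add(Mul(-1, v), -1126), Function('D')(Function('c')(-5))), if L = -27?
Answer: Rational(-2203091, 2021) ≈ -1090.1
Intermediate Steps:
v = Rational(201, 2021) (v = Mul(201, Pow(2021, -1)) = Mul(201, Rational(1, 2021)) = Rational(201, 2021) ≈ 0.099456)
Function('c')(T) = Add(-4, Mul(-7, T))
Function('D')(S) = 36 (Function('D')(S) = Add(9, Mul(-1, -27)) = Add(9, 27) = 36)
Add(Add(Mul(-1, v), -1126), Function('D')(Function('c')(-5))) = Add(Add(Mul(-1, Rational(201, 2021)), -1126), 36) = Add(Add(Rational(-201, 2021), -1126), 36) = Add(Rational(-2275847, 2021), 36) = Rational(-2203091, 2021)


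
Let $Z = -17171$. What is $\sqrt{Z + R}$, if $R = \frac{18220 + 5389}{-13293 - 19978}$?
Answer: $\frac{5 i \sqrt{15517049842}}{4753} \approx 131.04 i$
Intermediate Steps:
$R = - \frac{23609}{33271}$ ($R = \frac{23609}{-33271} = 23609 \left(- \frac{1}{33271}\right) = - \frac{23609}{33271} \approx -0.7096$)
$\sqrt{Z + R} = \sqrt{-17171 - \frac{23609}{33271}} = \sqrt{- \frac{571319950}{33271}} = \frac{5 i \sqrt{15517049842}}{4753}$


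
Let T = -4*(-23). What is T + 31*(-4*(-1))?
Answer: 216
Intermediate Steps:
T = 92
T + 31*(-4*(-1)) = 92 + 31*(-4*(-1)) = 92 + 31*4 = 92 + 124 = 216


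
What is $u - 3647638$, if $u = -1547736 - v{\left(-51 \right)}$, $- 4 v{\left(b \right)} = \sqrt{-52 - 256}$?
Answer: $-5195374 + \frac{i \sqrt{77}}{2} \approx -5.1954 \cdot 10^{6} + 4.3875 i$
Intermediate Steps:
$v{\left(b \right)} = - \frac{i \sqrt{77}}{2}$ ($v{\left(b \right)} = - \frac{\sqrt{-52 - 256}}{4} = - \frac{\sqrt{-308}}{4} = - \frac{2 i \sqrt{77}}{4} = - \frac{i \sqrt{77}}{2}$)
$u = -1547736 + \frac{i \sqrt{77}}{2}$ ($u = -1547736 - - \frac{i \sqrt{77}}{2} = -1547736 + \frac{i \sqrt{77}}{2} \approx -1.5477 \cdot 10^{6} + 4.3875 i$)
$u - 3647638 = \left(-1547736 + \frac{i \sqrt{77}}{2}\right) - 3647638 = -5195374 + \frac{i \sqrt{77}}{2}$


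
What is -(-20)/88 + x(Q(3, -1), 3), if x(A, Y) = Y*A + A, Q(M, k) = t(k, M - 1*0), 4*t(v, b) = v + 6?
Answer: 115/22 ≈ 5.2273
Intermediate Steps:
t(v, b) = 3/2 + v/4 (t(v, b) = (v + 6)/4 = (6 + v)/4 = 3/2 + v/4)
Q(M, k) = 3/2 + k/4
x(A, Y) = A + A*Y (x(A, Y) = A*Y + A = A + A*Y)
-(-20)/88 + x(Q(3, -1), 3) = -(-20)/88 + (3/2 + (1/4)*(-1))*(1 + 3) = -(-20)/88 + (3/2 - 1/4)*4 = -20*(-1/88) + (5/4)*4 = 5/22 + 5 = 115/22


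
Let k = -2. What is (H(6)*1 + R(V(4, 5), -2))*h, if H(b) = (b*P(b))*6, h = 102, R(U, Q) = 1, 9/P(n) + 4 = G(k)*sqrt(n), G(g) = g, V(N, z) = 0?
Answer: 16626 - 8262*sqrt(6) ≈ -3611.7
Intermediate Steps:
P(n) = 9/(-4 - 2*sqrt(n))
H(b) = 27*b/(-2 - sqrt(b)) (H(b) = (b*(9/(2*(-2 - sqrt(b)))))*6 = (9*b/(2*(-2 - sqrt(b))))*6 = 27*b/(-2 - sqrt(b)))
(H(6)*1 + R(V(4, 5), -2))*h = ((27*6/(-2 - sqrt(6)))*1 + 1)*102 = ((162/(-2 - sqrt(6)))*1 + 1)*102 = (162/(-2 - sqrt(6)) + 1)*102 = (1 + 162/(-2 - sqrt(6)))*102 = 102 + 16524/(-2 - sqrt(6))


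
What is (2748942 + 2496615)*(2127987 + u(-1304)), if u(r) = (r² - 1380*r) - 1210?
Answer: 29515243764141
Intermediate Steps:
u(r) = -1210 + r² - 1380*r
(2748942 + 2496615)*(2127987 + u(-1304)) = (2748942 + 2496615)*(2127987 + (-1210 + (-1304)² - 1380*(-1304))) = 5245557*(2127987 + (-1210 + 1700416 + 1799520)) = 5245557*(2127987 + 3498726) = 5245557*5626713 = 29515243764141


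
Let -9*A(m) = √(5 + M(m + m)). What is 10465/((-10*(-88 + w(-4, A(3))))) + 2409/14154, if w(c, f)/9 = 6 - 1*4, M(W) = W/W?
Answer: 713371/47180 ≈ 15.120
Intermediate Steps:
M(W) = 1
A(m) = -√6/9 (A(m) = -√(5 + 1)/9 = -√6/9)
w(c, f) = 18 (w(c, f) = 9*(6 - 1*4) = 9*(6 - 4) = 9*2 = 18)
10465/((-10*(-88 + w(-4, A(3))))) + 2409/14154 = 10465/((-10*(-88 + 18))) + 2409/14154 = 10465/((-10*(-70))) + 2409*(1/14154) = 10465/700 + 803/4718 = 10465*(1/700) + 803/4718 = 299/20 + 803/4718 = 713371/47180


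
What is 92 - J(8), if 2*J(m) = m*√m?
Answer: 92 - 8*√2 ≈ 80.686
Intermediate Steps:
J(m) = m^(3/2)/2 (J(m) = (m*√m)/2 = m^(3/2)/2)
92 - J(8) = 92 - 8^(3/2)/2 = 92 - 16*√2/2 = 92 - 8*√2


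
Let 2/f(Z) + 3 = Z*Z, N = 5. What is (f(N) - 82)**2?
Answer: 811801/121 ≈ 6709.1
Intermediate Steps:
f(Z) = 2/(-3 + Z**2) (f(Z) = 2/(-3 + Z*Z) = 2/(-3 + Z**2))
(f(N) - 82)**2 = (2/(-3 + 5**2) - 82)**2 = (2/(-3 + 25) - 82)**2 = (2/22 - 82)**2 = (2*(1/22) - 82)**2 = (1/11 - 82)**2 = (-901/11)**2 = 811801/121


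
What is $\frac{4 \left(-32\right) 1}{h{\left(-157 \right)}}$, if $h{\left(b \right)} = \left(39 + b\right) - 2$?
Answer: $\frac{16}{15} \approx 1.0667$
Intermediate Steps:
$h{\left(b \right)} = 37 + b$
$\frac{4 \left(-32\right) 1}{h{\left(-157 \right)}} = \frac{4 \left(-32\right) 1}{37 - 157} = \frac{\left(-128\right) 1}{-120} = \left(-128\right) \left(- \frac{1}{120}\right) = \frac{16}{15}$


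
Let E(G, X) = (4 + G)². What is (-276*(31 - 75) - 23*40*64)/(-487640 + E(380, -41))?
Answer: 5842/42523 ≈ 0.13738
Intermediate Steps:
(-276*(31 - 75) - 23*40*64)/(-487640 + E(380, -41)) = (-276*(31 - 75) - 23*40*64)/(-487640 + (4 + 380)²) = (-276*(-44) - 920*64)/(-487640 + 384²) = (12144 - 58880)/(-487640 + 147456) = -46736/(-340184) = -46736*(-1/340184) = 5842/42523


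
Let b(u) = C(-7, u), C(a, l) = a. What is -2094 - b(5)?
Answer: -2087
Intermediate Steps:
b(u) = -7
-2094 - b(5) = -2094 - 1*(-7) = -2094 + 7 = -2087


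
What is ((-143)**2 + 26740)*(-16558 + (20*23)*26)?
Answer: -216975022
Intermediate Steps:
((-143)**2 + 26740)*(-16558 + (20*23)*26) = (20449 + 26740)*(-16558 + 460*26) = 47189*(-16558 + 11960) = 47189*(-4598) = -216975022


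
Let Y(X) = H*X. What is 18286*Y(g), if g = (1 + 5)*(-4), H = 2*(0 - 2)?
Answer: 1755456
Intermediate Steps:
H = -4 (H = 2*(-2) = -4)
g = -24 (g = 6*(-4) = -24)
Y(X) = -4*X
18286*Y(g) = 18286*(-4*(-24)) = 18286*96 = 1755456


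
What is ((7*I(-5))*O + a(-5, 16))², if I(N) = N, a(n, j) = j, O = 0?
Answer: 256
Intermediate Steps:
((7*I(-5))*O + a(-5, 16))² = ((7*(-5))*0 + 16)² = (-35*0 + 16)² = (0 + 16)² = 16² = 256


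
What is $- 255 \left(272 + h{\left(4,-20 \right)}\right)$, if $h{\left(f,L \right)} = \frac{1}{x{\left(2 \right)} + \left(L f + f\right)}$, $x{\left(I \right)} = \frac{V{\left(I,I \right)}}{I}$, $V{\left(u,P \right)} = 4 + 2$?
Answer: $- \frac{5063025}{73} \approx -69357.0$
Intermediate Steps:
$V{\left(u,P \right)} = 6$
$x{\left(I \right)} = \frac{6}{I}$
$h{\left(f,L \right)} = \frac{1}{3 + f + L f}$ ($h{\left(f,L \right)} = \frac{1}{\frac{6}{2} + \left(L f + f\right)} = \frac{1}{6 \cdot \frac{1}{2} + \left(f + L f\right)} = \frac{1}{3 + \left(f + L f\right)} = \frac{1}{3 + f + L f}$)
$- 255 \left(272 + h{\left(4,-20 \right)}\right) = - 255 \left(272 + \frac{1}{3 + 4 - 80}\right) = - 255 \left(272 + \frac{1}{-73}\right) = - 255 \left(272 - \frac{1}{73}\right) = \left(-255\right) \frac{19855}{73} = - \frac{5063025}{73}$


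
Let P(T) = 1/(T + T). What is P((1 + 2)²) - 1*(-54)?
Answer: 973/18 ≈ 54.056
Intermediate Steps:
P(T) = 1/(2*T)
P((1 + 2)²) - 1*(-54) = 1/(2*((1 + 2)²)) - 1*(-54) = 1/(2*(3²)) + 54 = (½)/9 + 54 = (½)*(⅑) + 54 = 1/18 + 54 = 973/18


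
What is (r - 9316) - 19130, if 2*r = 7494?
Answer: -24699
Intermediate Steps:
r = 3747 (r = (1/2)*7494 = 3747)
(r - 9316) - 19130 = (3747 - 9316) - 19130 = -5569 - 19130 = -24699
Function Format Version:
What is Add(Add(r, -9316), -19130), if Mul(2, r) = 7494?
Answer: -24699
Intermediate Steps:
r = 3747 (r = Mul(Rational(1, 2), 7494) = 3747)
Add(Add(r, -9316), -19130) = Add(Add(3747, -9316), -19130) = Add(-5569, -19130) = -24699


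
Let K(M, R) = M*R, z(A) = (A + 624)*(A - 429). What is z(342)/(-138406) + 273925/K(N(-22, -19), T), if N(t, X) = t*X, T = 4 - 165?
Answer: -16128502517/4657223494 ≈ -3.4631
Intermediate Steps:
T = -161
z(A) = (-429 + A)*(624 + A) (z(A) = (624 + A)*(-429 + A) = (-429 + A)*(624 + A))
N(t, X) = X*t
z(342)/(-138406) + 273925/K(N(-22, -19), T) = (-267696 + 342² + 195*342)/(-138406) + 273925/((-19*(-22)*(-161))) = (-267696 + 116964 + 66690)*(-1/138406) + 273925/((418*(-161))) = -84042*(-1/138406) + 273925/(-67298) = 42021/69203 + 273925*(-1/67298) = 42021/69203 - 273925/67298 = -16128502517/4657223494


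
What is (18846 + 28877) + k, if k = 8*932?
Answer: 55179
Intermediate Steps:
k = 7456
(18846 + 28877) + k = (18846 + 28877) + 7456 = 47723 + 7456 = 55179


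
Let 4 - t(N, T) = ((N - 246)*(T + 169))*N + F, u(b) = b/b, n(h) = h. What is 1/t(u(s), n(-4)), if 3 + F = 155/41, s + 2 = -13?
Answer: 41/1657557 ≈ 2.4735e-5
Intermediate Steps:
s = -15 (s = -2 - 13 = -15)
u(b) = 1
F = 32/41 (F = -3 + 155/41 = 32/41 ≈ 0.78049)
t(N, T) = 132/41 - N*(-246 + N)*(169 + T) (t(N, T) = 4 - (((N - 246)*(T + 169))*N + 32/41) = 4 - (((-246 + N)*(169 + T))*N + 32/41) = 4 - (N*(-246 + N)*(169 + T) + 32/41) = 4 - (32/41 + N*(-246 + N)*(169 + T)) = 4 + (-32/41 - N*(-246 + N)*(169 + T)) = 132/41 - N*(-246 + N)*(169 + T))
1/t(u(s), n(-4)) = 1/(132/41 - 169*1² + 41574*1 - 1*(-4)*1² + 246*1*(-4)) = 1/(132/41 - 169*1 + 41574 - 1*(-4)*1 - 984) = 1/(132/41 - 169 + 41574 + 4 - 984) = 1/(1657557/41) = 41/1657557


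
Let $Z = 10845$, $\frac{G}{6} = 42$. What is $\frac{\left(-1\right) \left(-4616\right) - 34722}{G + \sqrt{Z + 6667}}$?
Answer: $- \frac{948339}{5749} + \frac{15053 \sqrt{4378}}{11498} \approx -78.333$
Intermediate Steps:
$G = 252$ ($G = 6 \cdot 42 = 252$)
$\frac{\left(-1\right) \left(-4616\right) - 34722}{G + \sqrt{Z + 6667}} = \frac{\left(-1\right) \left(-4616\right) - 34722}{252 + \sqrt{10845 + 6667}} = \frac{4616 - 34722}{252 + \sqrt{17512}} = - \frac{30106}{252 + 2 \sqrt{4378}}$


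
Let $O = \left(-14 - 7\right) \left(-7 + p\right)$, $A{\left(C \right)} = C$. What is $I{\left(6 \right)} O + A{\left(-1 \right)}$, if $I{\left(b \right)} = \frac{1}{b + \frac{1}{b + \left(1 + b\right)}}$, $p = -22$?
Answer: $\frac{7838}{79} \approx 99.215$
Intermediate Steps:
$I{\left(b \right)} = \frac{1}{b + \frac{1}{1 + 2 b}}$
$O = 609$ ($O = \left(-14 - 7\right) \left(-7 - 22\right) = \left(-21\right) \left(-29\right) = 609$)
$I{\left(6 \right)} O + A{\left(-1 \right)} = \frac{1 + 2 \cdot 6}{1 + 6 + 2 \cdot 6^{2}} \cdot 609 - 1 = \frac{1 + 12}{1 + 6 + 2 \cdot 36} \cdot 609 - 1 = \frac{1}{1 + 6 + 72} \cdot 13 \cdot 609 - 1 = \frac{1}{79} \cdot 13 \cdot 609 - 1 = \frac{13}{79} \cdot 609 - 1 = \frac{7917}{79} - 1 = \frac{7838}{79}$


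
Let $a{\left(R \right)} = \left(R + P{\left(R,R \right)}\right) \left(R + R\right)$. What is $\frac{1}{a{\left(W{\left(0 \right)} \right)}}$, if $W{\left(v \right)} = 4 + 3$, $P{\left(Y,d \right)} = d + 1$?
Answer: $\frac{1}{210} \approx 0.0047619$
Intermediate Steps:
$P{\left(Y,d \right)} = 1 + d$
$W{\left(v \right)} = 7$
$a{\left(R \right)} = 2 R \left(1 + 2 R\right)$ ($a{\left(R \right)} = \left(R + \left(1 + R\right)\right) \left(R + R\right) = \left(1 + 2 R\right) 2 R = 2 R \left(1 + 2 R\right)$)
$\frac{1}{a{\left(W{\left(0 \right)} \right)}} = \frac{1}{2 \cdot 7 \left(1 + 2 \cdot 7\right)} = \frac{1}{2 \cdot 7 \left(1 + 14\right)} = \frac{1}{2 \cdot 7 \cdot 15} = \frac{1}{210}$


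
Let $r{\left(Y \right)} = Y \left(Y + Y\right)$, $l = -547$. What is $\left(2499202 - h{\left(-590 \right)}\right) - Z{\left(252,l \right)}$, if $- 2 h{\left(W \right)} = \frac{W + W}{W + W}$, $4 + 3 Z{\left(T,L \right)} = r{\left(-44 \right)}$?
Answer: $\frac{14987479}{6} \approx 2.4979 \cdot 10^{6}$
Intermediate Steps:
$r{\left(Y \right)} = 2 Y^{2}$ ($r{\left(Y \right)} = Y 2 Y = 2 Y^{2}$)
$Z{\left(T,L \right)} = \frac{3868}{3}$ ($Z{\left(T,L \right)} = - \frac{4}{3} + \frac{2 \left(-44\right)^{2}}{3} = - \frac{4}{3} + \frac{2 \cdot 1936}{3} = - \frac{4}{3} + \frac{1}{3} \cdot 3872 = - \frac{4}{3} + \frac{3872}{3} = \frac{3868}{3}$)
$h{\left(W \right)} = - \frac{1}{2}$ ($h{\left(W \right)} = - \frac{\left(W + W\right) \frac{1}{W + W}}{2} = - \frac{2 W \frac{1}{2 W}}{2} = \left(- \frac{1}{2}\right) 1 = - \frac{1}{2}$)
$\left(2499202 - h{\left(-590 \right)}\right) - Z{\left(252,l \right)} = \left(2499202 - - \frac{1}{2}\right) - \frac{3868}{3} = \left(2499202 + \frac{1}{2}\right) - \frac{3868}{3} = \frac{4998405}{2} - \frac{3868}{3} = \frac{14987479}{6}$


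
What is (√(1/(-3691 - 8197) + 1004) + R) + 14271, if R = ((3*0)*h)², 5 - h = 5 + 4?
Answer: 14271 + √8868114393/2972 ≈ 14303.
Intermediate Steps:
h = -4 (h = 5 - (5 + 4) = 5 - 1*9 = 5 - 9 = -4)
R = 0 (R = ((3*0)*(-4))² = (0*(-4))² = 0² = 0)
(√(1/(-3691 - 8197) + 1004) + R) + 14271 = (√(1/(-3691 - 8197) + 1004) + 0) + 14271 = (√(1/(-11888) + 1004) + 0) + 14271 = (√(-1/11888 + 1004) + 0) + 14271 = (√(11935551/11888) + 0) + 14271 = (√8868114393/2972 + 0) + 14271 = √8868114393/2972 + 14271 = 14271 + √8868114393/2972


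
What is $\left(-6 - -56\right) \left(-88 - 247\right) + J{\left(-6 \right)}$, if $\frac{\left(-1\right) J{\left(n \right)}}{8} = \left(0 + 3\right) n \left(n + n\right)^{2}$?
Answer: $3986$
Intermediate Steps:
$J{\left(n \right)} = - 96 n^{3}$ ($J{\left(n \right)} = - 8 \left(0 + 3\right) n \left(n + n\right)^{2} = - 8 \cdot 3 n \left(2 n\right)^{2} = - 8 \cdot 3 n 4 n^{2} = - 8 \cdot 12 n^{3} = - 96 n^{3}$)
$\left(-6 - -56\right) \left(-88 - 247\right) + J{\left(-6 \right)} = \left(-6 - -56\right) \left(-88 - 247\right) - 96 \left(-6\right)^{3} = \left(-6 + 56\right) \left(-88 - 247\right) - -20736 = 50 \left(-335\right) + 20736 = -16750 + 20736 = 3986$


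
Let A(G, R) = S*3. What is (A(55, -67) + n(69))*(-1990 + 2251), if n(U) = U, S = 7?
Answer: 23490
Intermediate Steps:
A(G, R) = 21 (A(G, R) = 7*3 = 21)
(A(55, -67) + n(69))*(-1990 + 2251) = (21 + 69)*(-1990 + 2251) = 90*261 = 23490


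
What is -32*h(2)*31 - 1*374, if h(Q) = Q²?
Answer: -4342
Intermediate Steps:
-32*h(2)*31 - 1*374 = -32*2²*31 - 1*374 = -32*4*31 - 374 = -128*31 - 374 = -3968 - 374 = -4342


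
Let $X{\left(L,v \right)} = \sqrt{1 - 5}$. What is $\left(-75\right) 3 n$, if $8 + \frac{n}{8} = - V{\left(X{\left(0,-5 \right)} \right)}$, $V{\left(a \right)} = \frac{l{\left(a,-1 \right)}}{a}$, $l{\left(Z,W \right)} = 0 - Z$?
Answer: $12600$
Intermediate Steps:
$X{\left(L,v \right)} = 2 i$ ($X{\left(L,v \right)} = \sqrt{-4} = 2 i$)
$l{\left(Z,W \right)} = - Z$
$V{\left(a \right)} = -1$ ($V{\left(a \right)} = \frac{\left(-1\right) a}{a} = -1$)
$n = -56$ ($n = -64 + 8 \left(\left(-1\right) \left(-1\right)\right) = -64 + 8 \cdot 1 = -64 + 8 = -56$)
$\left(-75\right) 3 n = \left(-75\right) 3 \left(-56\right) = \left(-225\right) \left(-56\right) = 12600$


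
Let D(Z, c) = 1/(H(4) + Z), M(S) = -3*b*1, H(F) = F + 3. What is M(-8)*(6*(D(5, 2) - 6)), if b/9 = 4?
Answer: 3834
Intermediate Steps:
b = 36 (b = 9*4 = 36)
H(F) = 3 + F
M(S) = -108 (M(S) = -3*36*1 = -108*1 = -108)
D(Z, c) = 1/(7 + Z) (D(Z, c) = 1/((3 + 4) + Z) = 1/(7 + Z))
M(-8)*(6*(D(5, 2) - 6)) = -648*(1/(7 + 5) - 6) = -648*(1/12 - 6) = -648*(-71)/12 = -108*(-71/2) = 3834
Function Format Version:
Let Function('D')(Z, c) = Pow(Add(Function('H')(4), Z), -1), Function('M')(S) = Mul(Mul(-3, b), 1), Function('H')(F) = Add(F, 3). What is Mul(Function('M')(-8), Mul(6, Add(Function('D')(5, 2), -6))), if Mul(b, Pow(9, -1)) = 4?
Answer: 3834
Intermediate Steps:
b = 36 (b = Mul(9, 4) = 36)
Function('H')(F) = Add(3, F)
Function('M')(S) = -108 (Function('M')(S) = Mul(Mul(-3, 36), 1) = Mul(-108, 1) = -108)
Function('D')(Z, c) = Pow(Add(7, Z), -1) (Function('D')(Z, c) = Pow(Add(Add(3, 4), Z), -1) = Pow(Add(7, Z), -1))
Mul(Function('M')(-8), Mul(6, Add(Function('D')(5, 2), -6))) = Mul(-108, Mul(6, Add(Pow(Add(7, 5), -1), -6))) = Mul(-108, Mul(6, Add(Pow(12, -1), -6))) = Mul(-108, Mul(6, Add(Rational(1, 12), -6))) = Mul(-108, Mul(6, Rational(-71, 12))) = Mul(-108, Rational(-71, 2)) = 3834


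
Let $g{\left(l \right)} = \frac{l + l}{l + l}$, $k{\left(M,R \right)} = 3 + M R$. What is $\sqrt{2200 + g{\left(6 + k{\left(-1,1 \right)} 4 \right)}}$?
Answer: $\sqrt{2201} \approx 46.915$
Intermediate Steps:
$g{\left(l \right)} = 1$ ($g{\left(l \right)} = \frac{2 l}{2 l} = 2 l \frac{1}{2 l} = 1$)
$\sqrt{2200 + g{\left(6 + k{\left(-1,1 \right)} 4 \right)}} = \sqrt{2200 + 1} = \sqrt{2201}$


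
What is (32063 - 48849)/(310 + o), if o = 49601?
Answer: -16786/49911 ≈ -0.33632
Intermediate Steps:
(32063 - 48849)/(310 + o) = (32063 - 48849)/(310 + 49601) = -16786/49911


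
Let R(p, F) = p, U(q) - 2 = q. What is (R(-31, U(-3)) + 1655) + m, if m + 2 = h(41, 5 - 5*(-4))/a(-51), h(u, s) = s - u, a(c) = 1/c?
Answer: 2438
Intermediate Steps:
U(q) = 2 + q
m = 814 (m = -2 + ((5 - 5*(-4)) - 1*41)/(1/(-51)) = -2 + ((5 + 20) - 41)/(-1/51) = -2 + (25 - 41)*(-51) = -2 - 16*(-51) = -2 + 816 = 814)
(R(-31, U(-3)) + 1655) + m = (-31 + 1655) + 814 = 1624 + 814 = 2438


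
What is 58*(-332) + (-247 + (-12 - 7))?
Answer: -19522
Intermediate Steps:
58*(-332) + (-247 + (-12 - 7)) = -19256 + (-247 - 19) = -19256 - 266 = -19522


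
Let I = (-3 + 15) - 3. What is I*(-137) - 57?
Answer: -1290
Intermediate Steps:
I = 9 (I = 12 - 3 = 9)
I*(-137) - 57 = 9*(-137) - 57 = -1233 - 57 = -1290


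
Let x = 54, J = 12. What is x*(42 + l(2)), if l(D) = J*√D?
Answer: 2268 + 648*√2 ≈ 3184.4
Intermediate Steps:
l(D) = 12*√D
x*(42 + l(2)) = 54*(42 + 12*√2) = 2268 + 648*√2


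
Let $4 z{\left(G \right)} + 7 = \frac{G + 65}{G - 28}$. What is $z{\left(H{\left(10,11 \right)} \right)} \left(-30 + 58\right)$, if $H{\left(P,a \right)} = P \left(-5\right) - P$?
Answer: $- \frac{4347}{88} \approx -49.398$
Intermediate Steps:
$H{\left(P,a \right)} = - 6 P$ ($H{\left(P,a \right)} = - 5 P - P = - 6 P$)
$z{\left(G \right)} = - \frac{7}{4} + \frac{65 + G}{4 \left(-28 + G\right)}$ ($z{\left(G \right)} = - \frac{7}{4} + \frac{\left(G + 65\right) \frac{1}{G - 28}}{4} = - \frac{7}{4} + \frac{\left(65 + G\right) \frac{1}{-28 + G}}{4} = - \frac{7}{4} + \frac{\frac{1}{-28 + G} \left(65 + G\right)}{4} = - \frac{7}{4} + \frac{65 + G}{4 \left(-28 + G\right)}$)
$z{\left(H{\left(10,11 \right)} \right)} \left(-30 + 58\right) = \frac{3 \left(87 - 2 \left(\left(-6\right) 10\right)\right)}{4 \left(-28 - 60\right)} \left(-30 + 58\right) = \frac{3 \left(87 - -120\right)}{4 \left(-28 - 60\right)} 28 = \frac{3 \left(87 + 120\right)}{4 \left(-88\right)} 28 = \frac{3}{4} \left(- \frac{1}{88}\right) 207 \cdot 28 = \left(- \frac{621}{352}\right) 28 = - \frac{4347}{88}$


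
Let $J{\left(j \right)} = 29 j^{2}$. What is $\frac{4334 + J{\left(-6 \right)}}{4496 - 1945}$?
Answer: $\frac{5378}{2551} \approx 2.1082$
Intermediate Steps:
$\frac{4334 + J{\left(-6 \right)}}{4496 - 1945} = \frac{4334 + 29 \left(-6\right)^{2}}{4496 - 1945} = \frac{4334 + 29 \cdot 36}{2551} = \left(4334 + 1044\right) \frac{1}{2551} = 5378 \cdot \frac{1}{2551} = \frac{5378}{2551}$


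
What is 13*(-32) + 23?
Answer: -393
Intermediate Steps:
13*(-32) + 23 = -416 + 23 = -393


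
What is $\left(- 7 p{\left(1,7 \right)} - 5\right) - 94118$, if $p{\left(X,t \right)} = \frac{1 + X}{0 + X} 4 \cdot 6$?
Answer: $-94459$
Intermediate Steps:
$p{\left(X,t \right)} = \frac{24 \left(1 + X\right)}{X}$ ($p{\left(X,t \right)} = \frac{1 + X}{X} 4 \cdot 6 = \frac{4 \left(1 + X\right)}{X} 6 = \frac{24 \left(1 + X\right)}{X}$)
$\left(- 7 p{\left(1,7 \right)} - 5\right) - 94118 = \left(- 7 \left(24 + \frac{24}{1}\right) - 5\right) - 94118 = \left(- 7 \left(24 + 24 \cdot 1\right) - 5\right) - 94118 = \left(- 7 \left(24 + 24\right) - 5\right) - 94118 = \left(\left(-7\right) 48 - 5\right) - 94118 = \left(-336 - 5\right) - 94118 = -341 - 94118 = -94459$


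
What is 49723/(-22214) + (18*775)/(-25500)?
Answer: -2629703/944095 ≈ -2.7854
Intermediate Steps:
49723/(-22214) + (18*775)/(-25500) = 49723*(-1/22214) + 13950*(-1/25500) = -49723/22214 - 93/170 = -2629703/944095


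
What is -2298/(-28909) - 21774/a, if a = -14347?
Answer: 662433972/414757423 ≈ 1.5972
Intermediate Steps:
-2298/(-28909) - 21774/a = -2298/(-28909) - 21774/(-14347) = -2298*(-1/28909) - 21774*(-1/14347) = 2298/28909 + 21774/14347 = 662433972/414757423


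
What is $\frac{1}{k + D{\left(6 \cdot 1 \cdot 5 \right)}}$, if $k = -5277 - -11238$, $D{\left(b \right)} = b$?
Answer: $\frac{1}{5991} \approx 0.00016692$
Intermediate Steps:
$k = 5961$ ($k = -5277 + 11238 = 5961$)
$\frac{1}{k + D{\left(6 \cdot 1 \cdot 5 \right)}} = \frac{1}{5961 + 6 \cdot 1 \cdot 5} = \frac{1}{5961 + 6 \cdot 5} = \frac{1}{5961 + 30} = \frac{1}{5991}$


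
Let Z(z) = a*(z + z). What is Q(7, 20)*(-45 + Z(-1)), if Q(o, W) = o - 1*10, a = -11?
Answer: 69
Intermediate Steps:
Q(o, W) = -10 + o (Q(o, W) = o - 10 = -10 + o)
Z(z) = -22*z (Z(z) = -11*(z + z) = -22*z)
Q(7, 20)*(-45 + Z(-1)) = (-10 + 7)*(-45 - 22*(-1)) = -3*(-45 + 22) = -3*(-23) = 69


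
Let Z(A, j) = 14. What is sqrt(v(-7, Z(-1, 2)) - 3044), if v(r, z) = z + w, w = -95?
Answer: 25*I*sqrt(5) ≈ 55.902*I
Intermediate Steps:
v(r, z) = -95 + z (v(r, z) = z - 95 = -95 + z)
sqrt(v(-7, Z(-1, 2)) - 3044) = sqrt((-95 + 14) - 3044) = sqrt(-81 - 3044) = sqrt(-3125) = 25*I*sqrt(5)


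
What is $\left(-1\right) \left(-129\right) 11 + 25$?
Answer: $1444$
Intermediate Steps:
$\left(-1\right) \left(-129\right) 11 + 25 = 129 \cdot 11 + 25 = 1419 + 25 = 1444$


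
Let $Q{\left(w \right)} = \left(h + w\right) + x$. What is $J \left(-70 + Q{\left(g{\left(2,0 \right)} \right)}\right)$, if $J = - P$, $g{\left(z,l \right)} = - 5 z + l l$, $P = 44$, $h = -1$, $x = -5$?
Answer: $3784$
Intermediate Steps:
$g{\left(z,l \right)} = l^{2} - 5 z$ ($g{\left(z,l \right)} = - 5 z + l^{2} = l^{2} - 5 z$)
$J = -44$ ($J = \left(-1\right) 44 = -44$)
$Q{\left(w \right)} = -6 + w$ ($Q{\left(w \right)} = \left(-1 + w\right) - 5 = -6 + w$)
$J \left(-70 + Q{\left(g{\left(2,0 \right)} \right)}\right) = - 44 \left(-70 + \left(-6 + \left(0^{2} - 10\right)\right)\right) = - 44 \left(-70 + \left(-6 + \left(0 - 10\right)\right)\right) = - 44 \left(-70 - 16\right) = \left(-44\right) \left(-86\right) = 3784$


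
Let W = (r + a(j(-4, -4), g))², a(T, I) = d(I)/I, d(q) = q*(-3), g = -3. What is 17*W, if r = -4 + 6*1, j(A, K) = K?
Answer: 17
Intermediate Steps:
r = 2 (r = -4 + 6 = 2)
d(q) = -3*q
a(T, I) = -3 (a(T, I) = (-3*I)/I = -3)
W = 1 (W = (2 - 3)² = (-1)² = 1)
17*W = 17*1 = 17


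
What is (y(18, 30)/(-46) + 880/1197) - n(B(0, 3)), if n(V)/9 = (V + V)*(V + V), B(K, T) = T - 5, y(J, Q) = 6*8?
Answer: -3972952/27531 ≈ -144.31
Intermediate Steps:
y(J, Q) = 48
B(K, T) = -5 + T
n(V) = 36*V² (n(V) = 9*((V + V)*(V + V)) = 9*((2*V)*(2*V)) = 9*(4*V²) = 36*V²)
(y(18, 30)/(-46) + 880/1197) - n(B(0, 3)) = (48/(-46) + 880/1197) - 36*(-5 + 3)² = (48*(-1/46) + 880*(1/1197)) - 36*(-2)² = (-24/23 + 880/1197) - 36*4 = -8488/27531 - 1*144 = -8488/27531 - 144 = -3972952/27531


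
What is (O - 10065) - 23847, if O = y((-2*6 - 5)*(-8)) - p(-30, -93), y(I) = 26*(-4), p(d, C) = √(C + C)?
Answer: -34016 - I*√186 ≈ -34016.0 - 13.638*I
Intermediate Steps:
p(d, C) = √2*√C (p(d, C) = √(2*C) = √2*√C)
y(I) = -104
O = -104 - I*√186 (O = -104 - √2*√(-93) = -104 - √2*I*√93 = -104 - I*√186 ≈ -104.0 - 13.638*I)
(O - 10065) - 23847 = ((-104 - I*√186) - 10065) - 23847 = (-10169 - I*√186) - 23847 = -34016 - I*√186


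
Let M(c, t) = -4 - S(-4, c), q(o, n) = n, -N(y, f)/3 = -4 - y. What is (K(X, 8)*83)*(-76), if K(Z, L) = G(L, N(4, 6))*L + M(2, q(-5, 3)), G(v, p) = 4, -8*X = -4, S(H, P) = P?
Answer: -164008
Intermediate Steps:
N(y, f) = 12 + 3*y (N(y, f) = -3*(-4 - y) = 12 + 3*y)
X = ½ (X = -⅛*(-4) = ½ ≈ 0.50000)
M(c, t) = -4 - c
K(Z, L) = -6 + 4*L (K(Z, L) = 4*L + (-4 - 1*2) = 4*L + (-4 - 2) = 4*L - 6 = -6 + 4*L)
(K(X, 8)*83)*(-76) = ((-6 + 4*8)*83)*(-76) = ((-6 + 32)*83)*(-76) = (26*83)*(-76) = 2158*(-76) = -164008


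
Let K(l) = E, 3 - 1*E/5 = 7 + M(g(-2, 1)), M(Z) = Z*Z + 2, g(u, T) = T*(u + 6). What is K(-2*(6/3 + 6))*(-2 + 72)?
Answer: -7700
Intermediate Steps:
g(u, T) = T*(6 + u)
M(Z) = 2 + Z² (M(Z) = Z² + 2 = 2 + Z²)
E = -110 (E = 15 - 5*(7 + (2 + (1*(6 - 2))²)) = 15 - 5*(7 + (2 + (1*4)²)) = 15 - 5*(7 + (2 + 4²)) = 15 - 5*(7 + (2 + 16)) = 15 - 5*(7 + 18) = 15 - 5*25 = 15 - 125 = -110)
K(l) = -110
K(-2*(6/3 + 6))*(-2 + 72) = -110*(-2 + 72) = -110*70 = -7700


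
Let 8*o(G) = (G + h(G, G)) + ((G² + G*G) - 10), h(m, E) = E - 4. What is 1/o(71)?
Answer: 4/5105 ≈ 0.00078355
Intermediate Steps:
h(m, E) = -4 + E
o(G) = -7/4 + G/4 + G²/4 (o(G) = ((G + (-4 + G)) + ((G² + G*G) - 10))/8 = ((-4 + 2*G) + ((G² + G²) - 10))/8 = ((-4 + 2*G) + (2*G² - 10))/8 = ((-4 + 2*G) + (-10 + 2*G²))/8 = (-14 + 2*G + 2*G²)/8 = -7/4 + G/4 + G²/4)
1/o(71) = 1/(-7/4 + (¼)*71 + (¼)*71²) = 1/(-7/4 + 71/4 + (¼)*5041) = 1/(-7/4 + 71/4 + 5041/4) = 1/(5105/4) = 4/5105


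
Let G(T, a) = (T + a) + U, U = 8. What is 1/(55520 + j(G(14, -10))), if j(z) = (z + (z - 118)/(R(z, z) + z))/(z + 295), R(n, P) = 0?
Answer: 1842/102267859 ≈ 1.8012e-5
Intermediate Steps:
G(T, a) = 8 + T + a (G(T, a) = (T + a) + 8 = 8 + T + a)
j(z) = (z + (-118 + z)/z)/(295 + z) (j(z) = (z + (z - 118)/(0 + z))/(z + 295) = (z + (-118 + z)/z)/(295 + z))
1/(55520 + j(G(14, -10))) = 1/(55520 + (-118 + (8 + 14 - 10) + (8 + 14 - 10)**2)/((8 + 14 - 10)*(295 + (8 + 14 - 10)))) = 1/(55520 + (-118 + 12 + 12**2)/(12*(295 + 12))) = 1/(55520 + (1/12)*(-118 + 12 + 144)/307) = 1/(55520 + (1/12)*(1/307)*38) = 1/(55520 + 19/1842) = 1/(102267859/1842) = 1842/102267859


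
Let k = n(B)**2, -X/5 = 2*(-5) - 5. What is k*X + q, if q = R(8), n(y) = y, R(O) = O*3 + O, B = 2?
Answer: 332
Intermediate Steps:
R(O) = 4*O (R(O) = 3*O + O = 4*O)
X = 75 (X = -5*(2*(-5) - 5) = -5*(-10 - 5) = -5*(-15) = 75)
q = 32 (q = 4*8 = 32)
k = 4 (k = 2**2 = 4)
k*X + q = 4*75 + 32 = 300 + 32 = 332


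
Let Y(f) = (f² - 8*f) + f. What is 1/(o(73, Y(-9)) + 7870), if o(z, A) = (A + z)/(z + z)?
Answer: 146/1149237 ≈ 0.00012704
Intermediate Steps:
Y(f) = f² - 7*f
o(z, A) = (A + z)/(2*z) (o(z, A) = (A + z)/((2*z)) = (A + z)*(1/(2*z)) = (A + z)/(2*z))
1/(o(73, Y(-9)) + 7870) = 1/((½)*(-9*(-7 - 9) + 73)/73 + 7870) = 1/((½)*(1/73)*(-9*(-16) + 73) + 7870) = 1/((½)*(1/73)*(144 + 73) + 7870) = 1/((½)*(1/73)*217 + 7870) = 1/(217/146 + 7870) = 1/(1149237/146) = 146/1149237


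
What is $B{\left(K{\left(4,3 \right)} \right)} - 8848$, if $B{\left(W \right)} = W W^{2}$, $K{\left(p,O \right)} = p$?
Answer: $-8784$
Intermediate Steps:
$B{\left(W \right)} = W^{3}$
$B{\left(K{\left(4,3 \right)} \right)} - 8848 = 4^{3} - 8848 = 64 - 8848 = -8784$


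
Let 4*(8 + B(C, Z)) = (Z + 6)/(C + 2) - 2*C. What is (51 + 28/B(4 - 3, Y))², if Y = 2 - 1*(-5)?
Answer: 17665209/7921 ≈ 2230.2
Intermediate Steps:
Y = 7 (Y = 2 + 5 = 7)
B(C, Z) = -8 - C/2 + (6 + Z)/(4*(2 + C)) (B(C, Z) = -8 + ((Z + 6)/(C + 2) - 2*C)/4 = -8 + ((6 + Z)/(2 + C) - 2*C)/4 = -8 + (-2*C + (6 + Z)/(2 + C))/4 = -8 + (-C/2 + (6 + Z)/(4*(2 + C))) = -8 - C/2 + (6 + Z)/(4*(2 + C)))
(51 + 28/B(4 - 3, Y))² = (51 + 28/(((-58 + 7 - 36*(4 - 3) - 2*(4 - 3)²)/(4*(2 + (4 - 3))))))² = (51 + 28/(((-58 + 7 - 36*1 - 2*1²)/(4*(2 + 1)))))² = (51 + 28/(((¼)*(-58 + 7 - 36 - 2*1)/3)))² = (51 + 28/(((¼)*(⅓)*(-58 + 7 - 36 - 2))))² = (51 + 28/(((¼)*(⅓)*(-89))))² = (51 + 28/(-89/12))² = (51 + 28*(-12/89))² = (51 - 336/89)² = (4203/89)² = 17665209/7921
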